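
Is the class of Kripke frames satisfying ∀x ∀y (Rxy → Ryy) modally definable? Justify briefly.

This is a Sahlqvist condition; the T□ axiom □(□q → q) defines it.
Suppose □(□q→q) is valid. Take Rxy and set V(q)={w : Ryw}. Then at y, □q holds; since □(□q→q) at x, □q→q at y, so q at y, i.e. Ryy.

Yes — defined by □(□q → q)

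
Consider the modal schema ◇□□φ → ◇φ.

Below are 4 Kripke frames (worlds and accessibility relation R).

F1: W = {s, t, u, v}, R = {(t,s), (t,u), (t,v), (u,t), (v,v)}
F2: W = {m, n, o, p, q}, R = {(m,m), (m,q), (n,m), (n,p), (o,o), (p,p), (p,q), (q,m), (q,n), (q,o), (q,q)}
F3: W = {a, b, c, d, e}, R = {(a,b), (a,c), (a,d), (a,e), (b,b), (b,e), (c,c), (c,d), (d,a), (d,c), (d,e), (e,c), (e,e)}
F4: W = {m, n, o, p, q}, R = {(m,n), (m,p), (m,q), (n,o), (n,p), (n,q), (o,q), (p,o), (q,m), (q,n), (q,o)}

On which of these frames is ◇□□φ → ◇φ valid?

F2, F3, F4

This is the axiom for a generalized confluence (Geach) condition; its first-order frame correspondent is ∀x ∀y (xRy → ∃w (yR²w ∧ xRw)).
F1: fails — tRs but no w with sR²w and tRw.
F2: ✓.
F3: ✓.
F4: ✓.
Valid on: F2, F3, F4.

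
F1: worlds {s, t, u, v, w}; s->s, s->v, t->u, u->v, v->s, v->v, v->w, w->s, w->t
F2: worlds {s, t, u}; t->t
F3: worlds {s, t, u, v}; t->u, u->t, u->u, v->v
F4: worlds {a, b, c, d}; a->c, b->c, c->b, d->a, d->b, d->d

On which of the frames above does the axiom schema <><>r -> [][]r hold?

Frame correspondent (Sahlqvist): forall x forall y forall z ((x R^2 y & x R^2 z) -> exists w (y = w & z = w)) — i.e. a generalized confluence (Geach) condition.
F1: fails — sR²s, sR²v but s ≠ v.
F2: holds.
F3: fails — tR²t, tR²u but t ≠ u.
F4: fails — dR²a, dR²b but a ≠ b.
Valid on: F2.

F2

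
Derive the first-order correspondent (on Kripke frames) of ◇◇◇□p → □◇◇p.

∀x ∀y ∀z ((xR³y ∧ xRz) → ∃w (yRw ∧ zR²w))

This is a Sahlqvist (Geach-type) schema ◇^3□^1p → □^1◇^2p.
Minimal-valuation argument: fix x; take any y with xR^3y and any z with xR^1z. Set V(p) to the set of worlds R-reachable from y in exactly 1 step. Then □^1p holds at y, so the antecedent holds at x; validity forces ◇^2p at z, giving a w with zR^2w and yR^1w.
First-order correspondent: ∀x ∀y ∀z ((xR³y ∧ xRz) → ∃w (yRw ∧ zR²w)).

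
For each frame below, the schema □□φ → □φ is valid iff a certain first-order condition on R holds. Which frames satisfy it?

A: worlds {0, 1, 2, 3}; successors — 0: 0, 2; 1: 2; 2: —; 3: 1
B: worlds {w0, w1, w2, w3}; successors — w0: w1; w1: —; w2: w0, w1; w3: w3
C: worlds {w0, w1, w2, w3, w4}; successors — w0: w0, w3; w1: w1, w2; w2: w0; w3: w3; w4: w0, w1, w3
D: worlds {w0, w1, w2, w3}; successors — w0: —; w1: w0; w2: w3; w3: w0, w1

Frame correspondent (Sahlqvist): ∀x ∀y (Rxy → ∃z (Rxz ∧ Rzy)) — i.e. density.
A: fails — R12 but no z with R1z and Rz2.
B: fails — Rw0w1 but no z with Rw0z and Rzw1.
C: condition met.
D: fails — Rw1w0 but no z with Rw1z and Rzw0.

C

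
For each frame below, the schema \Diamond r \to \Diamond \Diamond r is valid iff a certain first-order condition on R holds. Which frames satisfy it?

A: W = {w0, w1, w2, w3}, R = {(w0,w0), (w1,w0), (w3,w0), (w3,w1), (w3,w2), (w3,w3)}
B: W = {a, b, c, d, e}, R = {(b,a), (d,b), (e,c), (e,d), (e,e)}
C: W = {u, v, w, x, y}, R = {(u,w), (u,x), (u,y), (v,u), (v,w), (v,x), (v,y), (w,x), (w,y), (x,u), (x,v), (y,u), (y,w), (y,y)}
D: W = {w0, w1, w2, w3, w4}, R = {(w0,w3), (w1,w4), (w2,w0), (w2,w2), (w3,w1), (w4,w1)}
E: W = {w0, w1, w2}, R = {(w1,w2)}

Frame correspondent (Sahlqvist): \forall x \forall y (xRy \to \exists w (y = w \wedge x R^2 w)) — i.e. a generalized confluence (Geach) condition.
A: satisfies the condition.
B: fails — bRa but no w with a=w and bR²w.
C: fails — wRx but no t with x=t and wR²t.
D: fails — w0Rw3 but no w with w3=w and w0R²w.
E: fails — w1Rw2 but no w with w2=w and w1R²w.

A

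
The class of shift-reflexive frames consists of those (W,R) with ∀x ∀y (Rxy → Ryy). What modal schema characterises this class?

A defining formula is □(□r → r) (the T□ axiom).

□(□r → r)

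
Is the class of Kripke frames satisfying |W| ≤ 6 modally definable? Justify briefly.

Modal frame validity is preserved under disjoint unions.
Any modal formula valid on each of 7 disjoint one-world frames is valid on their disjoint union (validity is preserved under disjoint unions). Each one-world frame has |W|=1≤6, but the union has |W|=7.
So the class is not modally definable.

Not modally definable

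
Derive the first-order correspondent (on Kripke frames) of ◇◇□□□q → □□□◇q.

This is a Sahlqvist (Geach-type) schema ◇^2□^3q → □^3◇^1q.
Minimal-valuation argument: fix x; take any y with xR^2y and any z with xR^3z. Set V(q) to the set of worlds R-reachable from y in exactly 3 steps. Then □^3q holds at y, so the antecedent holds at x; validity forces ◇^1q at z, giving a w with zR^1w and yR^3w.
First-order correspondent: ∀x ∀y ∀z ((xR²y ∧ xR³z) → ∃w (yR³w ∧ zRw)).

∀x ∀y ∀z ((xR²y ∧ xR³z) → ∃w (yR³w ∧ zRw))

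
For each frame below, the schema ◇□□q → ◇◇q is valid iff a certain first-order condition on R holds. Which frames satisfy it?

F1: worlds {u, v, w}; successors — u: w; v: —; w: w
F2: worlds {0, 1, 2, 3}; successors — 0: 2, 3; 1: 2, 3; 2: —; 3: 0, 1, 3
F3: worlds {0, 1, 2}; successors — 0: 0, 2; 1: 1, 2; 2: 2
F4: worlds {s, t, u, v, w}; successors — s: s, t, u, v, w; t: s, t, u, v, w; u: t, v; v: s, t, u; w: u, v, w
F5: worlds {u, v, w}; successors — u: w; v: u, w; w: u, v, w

Frame correspondent (Sahlqvist): ∀x ∀y (xRy → ∃w (yR²w ∧ xR²w)) — i.e. a generalized confluence (Geach) condition.
F1: ✓.
F2: fails — 0R2 but no w with 2R²w and 0R²w.
F3: ✓.
F4: ✓.
F5: ✓.
Valid on: F1, F3, F4, F5.

F1, F3, F4, F5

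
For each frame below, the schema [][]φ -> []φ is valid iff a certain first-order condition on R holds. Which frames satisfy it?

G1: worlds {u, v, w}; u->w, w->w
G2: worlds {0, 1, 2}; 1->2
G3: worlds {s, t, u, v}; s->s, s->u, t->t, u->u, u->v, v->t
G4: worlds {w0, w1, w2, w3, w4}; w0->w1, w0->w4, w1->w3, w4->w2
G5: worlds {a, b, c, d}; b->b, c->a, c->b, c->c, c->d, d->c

G1, G3, G5

The schema corresponds to density: forall x forall y (Rxy -> exists z (Rxz & Rzy)).
G1: ✓.
G2: fails — R12 but no z with R1z and Rz2.
G3: ✓.
G4: fails — Rw0w1 but no z with Rw0z and Rzw1.
G5: ✓.
Valid on: G1, G3, G5.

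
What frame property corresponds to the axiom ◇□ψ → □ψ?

This schema is equivalent to the 5 axiom ◇ψ → □◇ψ.
Its frame correspondent is the Euclidean property — ∀x ∀y ∀z (Rxy ∧ Rxz → Ryz).

the Euclidean property: ∀x ∀y ∀z (Rxy ∧ Rxz → Ryz)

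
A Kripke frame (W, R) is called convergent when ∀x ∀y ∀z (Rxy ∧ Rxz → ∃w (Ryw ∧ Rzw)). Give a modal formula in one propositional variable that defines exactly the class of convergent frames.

◇□q → □◇q

This is convergence; the standard corresponding axiom is .2: ◇□q → □◇q.
Suppose ◇□q→□◇q is valid. Take Rxy, Rxz and set V(q)={w : Ryw}. Then □q at y so ◇□q at x, so □◇q at x, so ◇q at z, giving w with Rzw and Ryw.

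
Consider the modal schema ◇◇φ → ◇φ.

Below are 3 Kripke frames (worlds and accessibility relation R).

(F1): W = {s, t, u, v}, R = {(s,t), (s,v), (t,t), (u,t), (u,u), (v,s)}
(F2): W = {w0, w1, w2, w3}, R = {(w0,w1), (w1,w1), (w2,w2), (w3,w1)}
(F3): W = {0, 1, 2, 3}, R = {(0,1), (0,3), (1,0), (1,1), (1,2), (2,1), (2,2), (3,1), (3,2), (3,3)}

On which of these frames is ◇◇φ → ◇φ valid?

The schema corresponds to transitivity: ∀x ∀y ∀z (Rxy ∧ Ryz → Rxz).
(F1): fails — Rvs and Rsv but not Rvv.
(F2): satisfies the condition.
(F3): fails — R10 and R03 but not R13.
Valid on: (F2).

(F2)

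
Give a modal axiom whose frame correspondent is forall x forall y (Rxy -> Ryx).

A defining formula is ψ → □◇ψ (the B axiom).

ψ → □◇ψ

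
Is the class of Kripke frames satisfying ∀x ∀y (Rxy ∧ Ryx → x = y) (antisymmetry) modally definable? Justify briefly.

No

Modal frame validity is preserved under surjective bounded morphisms.
The 8-cycle (worlds s,t,u,v,w,x,y,z with s→t→u→v→w→x→y→z→s) is antisymmetric. Sending even-indexed worlds to a and odd-indexed worlds to b is a surjective bounded morphism onto the two-world frame with a↔b, which is not antisymmetric.
So no modal formula (or set of formulas) defines exactly the antisymmetric frames.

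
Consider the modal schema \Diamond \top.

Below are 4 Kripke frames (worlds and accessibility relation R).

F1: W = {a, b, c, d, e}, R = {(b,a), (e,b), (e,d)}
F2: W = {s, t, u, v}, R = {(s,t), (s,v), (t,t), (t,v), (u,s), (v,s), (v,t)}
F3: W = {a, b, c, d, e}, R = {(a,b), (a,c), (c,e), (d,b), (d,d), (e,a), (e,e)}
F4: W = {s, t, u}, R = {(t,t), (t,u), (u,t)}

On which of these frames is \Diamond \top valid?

The schema corresponds to seriality: \forall x \exists y Rxy.
F1: fails — world a has no successor.
F2: condition met.
F3: fails — world b has no successor.
F4: fails — world s has no successor.

F2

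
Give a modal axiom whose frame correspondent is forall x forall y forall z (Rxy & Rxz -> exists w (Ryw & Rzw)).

The condition is convergence. The .2 schema ◇□ψ → □◇ψ defines it.
Suppose ◇□ψ→□◇ψ is valid. Take Rxy, Rxz and set V(ψ)={w : Ryw}. Then □ψ at y so ◇□ψ at x, so □◇ψ at x, so ◇ψ at z, giving w with Rzw and Ryw.

◇□ψ → □◇ψ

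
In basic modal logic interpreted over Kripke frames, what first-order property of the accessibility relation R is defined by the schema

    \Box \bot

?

This schema is the Ver axiom.
Its frame correspondent is emptiness of R — \forall x \forall y \neg Rxy.

Emptiness of R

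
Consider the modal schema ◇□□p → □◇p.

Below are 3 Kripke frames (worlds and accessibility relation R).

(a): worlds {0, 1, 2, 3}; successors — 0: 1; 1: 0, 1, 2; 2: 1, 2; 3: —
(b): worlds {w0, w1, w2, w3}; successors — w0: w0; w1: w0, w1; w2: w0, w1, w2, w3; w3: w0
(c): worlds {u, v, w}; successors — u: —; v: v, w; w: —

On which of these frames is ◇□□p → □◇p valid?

The schema corresponds to a generalized confluence (Geach) condition: ∀x ∀y ∀z ((xRy ∧ xRz) → ∃w (yR²w ∧ zRw)).
(a): ✓.
(b): ✓.
(c): fails — vRv, vRw but no t with vR²t and wRt.
Valid on: (a), (b).

(a), (b)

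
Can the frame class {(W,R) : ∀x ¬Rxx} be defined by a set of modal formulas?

Not modally definable

Modal frame validity is preserved under surjective bounded morphisms.
The 4-cycle (worlds s,t,u,v with s→t→u→v→s) is irreflexive, and the map sending every world to a single reflexive point • is a surjective bounded morphism (forth: every edge maps to (•,•); back: every world has a successor). So any modal formula valid on the 4-cycle is also valid on the reflexive point, which is not irreflexive.
So the class is not modally definable.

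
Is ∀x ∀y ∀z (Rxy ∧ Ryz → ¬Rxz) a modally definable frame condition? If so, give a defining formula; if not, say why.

Not definable by any modal formula

If a class were modally definable it would be closed under surjective bounded morphisms (Goldblatt–Thomason).
The 7-cycle (worlds a,b,c,d,e,f,g with a→b→c→d→e→f→g→a) is intransitive. Mapping every world to a single reflexive point • is a surjective bounded morphism; the reflexive point is not intransitive (R••∧R•• but R••).
Hence intransitivity is not modally definable.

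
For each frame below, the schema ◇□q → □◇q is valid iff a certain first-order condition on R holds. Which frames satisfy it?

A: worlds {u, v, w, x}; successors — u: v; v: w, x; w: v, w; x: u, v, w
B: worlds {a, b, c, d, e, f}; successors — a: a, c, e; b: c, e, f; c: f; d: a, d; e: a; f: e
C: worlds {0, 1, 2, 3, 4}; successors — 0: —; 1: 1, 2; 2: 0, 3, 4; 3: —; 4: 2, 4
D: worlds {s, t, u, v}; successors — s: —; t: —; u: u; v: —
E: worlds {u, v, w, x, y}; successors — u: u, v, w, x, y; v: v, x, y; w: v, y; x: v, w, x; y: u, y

D

This is the axiom for convergence; its first-order frame correspondent is ∀x ∀y ∀z (Rxy ∧ Rxz → ∃w (Ryw ∧ Rzw)).
A: fails — Rxu and Rxv but u and v have no common successor.
B: fails — Rae and Rac but e and c have no common successor.
C: fails — R12 and R11 but 2 and 1 have no common successor.
D: satisfies the condition.
E: fails — Rux and Ruy but x and y have no common successor.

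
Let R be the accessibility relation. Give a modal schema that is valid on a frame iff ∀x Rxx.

□ψ → ψ

The condition is reflexivity. The T schema □ψ → ψ defines it.
Suppose □ψ→ψ is valid. At any x set V(ψ)={w : Rxw}. Then □ψ holds at x, so ψ holds at x, i.e. Rxx.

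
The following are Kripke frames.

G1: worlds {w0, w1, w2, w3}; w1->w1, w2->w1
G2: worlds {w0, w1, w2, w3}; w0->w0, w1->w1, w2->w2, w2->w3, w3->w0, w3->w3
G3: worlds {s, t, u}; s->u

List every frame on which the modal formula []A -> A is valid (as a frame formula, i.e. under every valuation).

G2

The schema corresponds to reflexivity: forall x Rxx.
G1: fails — world w0 does not see itself.
G2: holds.
G3: fails — world s does not see itself.
Valid on: G2.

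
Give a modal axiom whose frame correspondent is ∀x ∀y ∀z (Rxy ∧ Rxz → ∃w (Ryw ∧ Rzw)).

The condition is convergence. The .2 schema ◇□ψ → □◇ψ defines it.

◇□ψ → □◇ψ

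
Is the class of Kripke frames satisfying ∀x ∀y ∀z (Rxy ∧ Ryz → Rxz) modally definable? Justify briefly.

Yes, by □r → □□r

Yes: it is transitivity, defined by the 4 schema □r → □□r.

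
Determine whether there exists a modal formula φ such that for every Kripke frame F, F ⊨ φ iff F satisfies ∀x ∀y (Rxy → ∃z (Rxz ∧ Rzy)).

Yes, by □□p → □p

This is a Sahlqvist condition; the C4 axiom □□p → □p defines it.
Suppose □□p→□p is valid. Take Rxy and set V(p)={w : xR²w}. Then □□p at x, so □p at x, so p at y, i.e. ∃z(Rxz∧Rzy).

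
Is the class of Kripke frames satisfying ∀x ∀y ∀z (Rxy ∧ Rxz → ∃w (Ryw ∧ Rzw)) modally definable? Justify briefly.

Yes — defined by ◇□q → □◇q

The condition is convergence. A defining modal formula is ◇□q → □◇q.
Suppose ◇□q→□◇q is valid. Take Rxy, Rxz and set V(q)={w : Ryw}. Then □q at y so ◇□q at x, so □◇q at x, so ◇q at z, giving w with Rzw and Ryw.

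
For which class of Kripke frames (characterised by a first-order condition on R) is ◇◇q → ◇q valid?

Transitivity

This is frame-equivalent to □q → □□q (substitute ¬q for q and contrapose).
Suppose □q→□□q is valid. Take Rxy, Ryz and set V(q)={w : Rxw}. Then □q at x, so □□q at x, so □q at y, so q at z, i.e. Rxz.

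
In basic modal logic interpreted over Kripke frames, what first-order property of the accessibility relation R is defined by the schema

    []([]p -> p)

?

shift-reflexivity: forall x forall y (Rxy -> Ryy)

This schema is the T□ axiom.
It corresponds to shift-reflexivity: forall x forall y (Rxy -> Ryy).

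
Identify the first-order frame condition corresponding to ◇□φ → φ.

This is frame-equivalent to φ → □◇φ (substitute ¬φ for φ and contrapose).
Suppose φ→□◇φ is valid. Take Rxy and set V(φ)={x}. Then φ at x, so □◇φ at x, so ◇φ at y, so some z with Ryz has φ; z=x, i.e. Ryx.
The converse is a direct semantic check.
Frame condition: ∀x ∀y (Rxy → Ryx).

symmetry: ∀x ∀y (Rxy → Ryx)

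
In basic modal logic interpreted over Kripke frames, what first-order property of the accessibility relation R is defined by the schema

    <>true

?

◇⊤ holds at w iff w has a successor, so frame-validity of ◇⊤ is exactly seriality. Equivalently via □φ → ◇φ:
Suppose □φ→◇φ is valid. At any x set V(φ)=W. Then □φ at x, so ◇φ at x, so x has a successor.
Conversely, on a frame with seriality the schema holds at every world under every valuation.
Frame condition: forall x exists y Rxy.

seriality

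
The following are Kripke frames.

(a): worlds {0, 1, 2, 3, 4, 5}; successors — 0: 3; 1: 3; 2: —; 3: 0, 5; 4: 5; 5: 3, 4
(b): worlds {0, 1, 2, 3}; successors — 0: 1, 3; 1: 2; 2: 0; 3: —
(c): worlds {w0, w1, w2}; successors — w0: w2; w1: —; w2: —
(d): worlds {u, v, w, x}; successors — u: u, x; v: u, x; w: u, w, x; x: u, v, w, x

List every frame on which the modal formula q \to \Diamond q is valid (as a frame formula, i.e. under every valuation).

Frame correspondent (Sahlqvist): \forall x Rxx — i.e. reflexivity.
(a): fails — world 0 does not see itself.
(b): fails — world 0 does not see itself.
(c): fails — world w0 does not see itself.
(d): fails — world v does not see itself.
Valid on no frame.

none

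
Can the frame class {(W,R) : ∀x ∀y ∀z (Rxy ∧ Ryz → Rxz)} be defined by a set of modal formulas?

Yes, by □p → □□p

The condition is transitivity. A defining modal formula is □p → □□p.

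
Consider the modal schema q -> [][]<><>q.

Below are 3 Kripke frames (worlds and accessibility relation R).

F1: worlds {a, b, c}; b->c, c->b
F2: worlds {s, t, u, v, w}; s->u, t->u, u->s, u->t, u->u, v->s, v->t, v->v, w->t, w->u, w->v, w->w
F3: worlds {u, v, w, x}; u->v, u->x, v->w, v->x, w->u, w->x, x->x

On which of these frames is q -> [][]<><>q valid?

F1

Frame correspondent (Sahlqvist): forall x forall z (x R^2 z -> exists w (x = w & z R^2 w)) — i.e. a generalized confluence (Geach) condition.
F1: ✓.
F2: fails — vR²s but no w* with v=w* and sR²w*.
F3: fails — uR²w but no t with u=t and wR²t.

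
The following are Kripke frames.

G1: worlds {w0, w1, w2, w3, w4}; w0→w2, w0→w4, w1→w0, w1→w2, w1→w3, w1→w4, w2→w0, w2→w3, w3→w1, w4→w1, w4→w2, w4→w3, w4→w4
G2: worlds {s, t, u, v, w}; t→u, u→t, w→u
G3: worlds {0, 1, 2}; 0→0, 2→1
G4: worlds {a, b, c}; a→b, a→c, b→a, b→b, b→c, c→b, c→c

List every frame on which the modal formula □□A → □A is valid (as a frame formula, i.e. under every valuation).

G4

Frame correspondent (Sahlqvist): ∀x ∀y (Rxy → ∃z (Rxz ∧ Rzy)) — i.e. density.
G1: fails — Rw3w1 but no z with Rw3z and Rzw1.
G2: fails — Rtu but no z with Rtz and Rzu.
G3: fails — R21 but no z with R2z and Rz1.
G4: satisfies the condition.
Valid on: G4.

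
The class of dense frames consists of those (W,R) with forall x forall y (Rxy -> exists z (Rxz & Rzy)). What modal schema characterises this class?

This is density; the standard corresponding axiom is C4: □□p → □p.
Suppose □□p→□p is valid. Take Rxy and set V(p)={w : xR²w}. Then □□p at x, so □p at x, so p at y, i.e. ∃z(Rxz∧Rzy).

□□p → □p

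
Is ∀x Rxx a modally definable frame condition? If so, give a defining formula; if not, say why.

The condition is reflexivity. A defining modal formula is □r → r.

Yes, by □r → r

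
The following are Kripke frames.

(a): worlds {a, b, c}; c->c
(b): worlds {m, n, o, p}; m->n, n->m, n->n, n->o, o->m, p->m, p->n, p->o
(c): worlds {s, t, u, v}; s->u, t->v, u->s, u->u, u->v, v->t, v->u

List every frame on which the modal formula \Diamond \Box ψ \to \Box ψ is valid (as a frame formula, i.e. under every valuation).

(a)

This is the axiom for the Euclidean property; its first-order frame correspondent is \forall x \forall y \forall z (Rxy \wedge Rxz \to Ryz).
(a): condition met.
(b): fails — Rno and Rnn but not Ron.
(c): fails — Rtv and Rtv but not Rvv.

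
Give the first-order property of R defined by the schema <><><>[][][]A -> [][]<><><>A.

This is a Sahlqvist (Geach-type) schema ◇^3□^3A → □^2◇^3A.
Minimal-valuation argument: fix x; take any y with xR^3y and any z with xR^2z. Set V(A) to the set of worlds R-reachable from y in exactly 3 steps. Then □^3A holds at y, so the antecedent holds at x; validity forces ◇^3A at z, giving a w with zR^3w and yR^3w.
First-order correspondent: forall x forall y forall z ((x R^3 y & x R^2 z) -> exists w (y R^3 w & z R^3 w)).

forall x forall y forall z ((x R^3 y & x R^2 z) -> exists w (y R^3 w & z R^3 w))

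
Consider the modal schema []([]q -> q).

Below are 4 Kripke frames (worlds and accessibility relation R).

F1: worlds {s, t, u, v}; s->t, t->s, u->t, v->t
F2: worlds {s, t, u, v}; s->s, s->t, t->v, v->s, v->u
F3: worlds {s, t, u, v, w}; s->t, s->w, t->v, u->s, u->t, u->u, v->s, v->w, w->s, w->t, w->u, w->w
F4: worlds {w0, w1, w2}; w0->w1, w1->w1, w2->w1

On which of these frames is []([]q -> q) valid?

The schema corresponds to shift-reflexivity: forall x forall y (Rxy -> Ryy).
F1: fails — Rvt but not Rtt.
F2: fails — Rtv but not Rvv.
F3: fails — Rwt but not Rtt.
F4: condition met.
Valid on: F4.

F4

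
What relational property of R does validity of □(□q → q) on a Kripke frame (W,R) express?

Shift-reflexivity

Suppose □(□q→q) is valid. Take Rxy and set V(q)={w : Ryw}. Then at y, □q holds; since □(□q→q) at x, □q→q at y, so q at y, i.e. Ryy.
Conversely, on a frame with shift-reflexivity the schema holds at every world under every valuation.
So the correspondent is shift-reflexivity.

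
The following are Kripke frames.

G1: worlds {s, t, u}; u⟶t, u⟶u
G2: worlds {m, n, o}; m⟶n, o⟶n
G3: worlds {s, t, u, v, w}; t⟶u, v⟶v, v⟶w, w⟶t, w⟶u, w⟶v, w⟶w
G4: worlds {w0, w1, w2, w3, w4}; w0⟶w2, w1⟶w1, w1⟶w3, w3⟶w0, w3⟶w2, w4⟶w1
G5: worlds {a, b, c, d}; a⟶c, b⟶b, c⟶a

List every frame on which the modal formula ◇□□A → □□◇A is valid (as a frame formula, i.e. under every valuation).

G2, G5

The schema corresponds to a generalized confluence (Geach) condition: ∀x ∀y ∀z ((xRy ∧ xR²z) → ∃w (yR²w ∧ zRw)).
G1: fails — uRt, uR²t but no w with tR²w and tRw.
G2: condition met.
G3: fails — vRv, vR²u but no w* with vR²w* and uRw*.
G4: fails — w1Rw1, w1R²w2 but no w with w1R²w and w2Rw.
G5: condition met.
Valid on: G2, G5.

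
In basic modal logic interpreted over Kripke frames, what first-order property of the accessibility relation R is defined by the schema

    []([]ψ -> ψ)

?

Shift-reflexivity

This is the T□ axiom.
It corresponds to shift-reflexivity: forall x forall y (Rxy -> Ryy).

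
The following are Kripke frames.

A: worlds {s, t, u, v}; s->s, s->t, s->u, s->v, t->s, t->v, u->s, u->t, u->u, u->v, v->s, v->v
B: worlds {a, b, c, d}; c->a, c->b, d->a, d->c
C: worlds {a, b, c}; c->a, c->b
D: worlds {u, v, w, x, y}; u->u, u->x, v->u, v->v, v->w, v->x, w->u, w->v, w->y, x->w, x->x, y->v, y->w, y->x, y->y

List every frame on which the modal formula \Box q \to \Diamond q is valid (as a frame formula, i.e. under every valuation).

A, D

The schema corresponds to seriality: \forall x \exists y Rxy.
A: holds.
B: fails — world a has no successor.
C: fails — world a has no successor.
D: holds.
Valid on: A, D.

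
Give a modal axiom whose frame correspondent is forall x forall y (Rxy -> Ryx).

ψ → □◇ψ

This is symmetry; the standard corresponding axiom is B: ψ → □◇ψ.
Suppose ψ→□◇ψ is valid. Take Rxy and set V(ψ)={x}. Then ψ at x, so □◇ψ at x, so ◇ψ at y, so some z with Ryz has ψ; z=x, i.e. Ryx.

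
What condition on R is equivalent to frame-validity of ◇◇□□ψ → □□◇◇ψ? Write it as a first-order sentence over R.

This is a Sahlqvist (Geach-type) schema ◇^2□^2ψ → □^2◇^2ψ.
First-order correspondent: ∀x ∀y ∀z ((xR²y ∧ xR²z) → ∃w (yR²w ∧ zR²w)).

∀x ∀y ∀z ((xR²y ∧ xR²z) → ∃w (yR²w ∧ zR²w))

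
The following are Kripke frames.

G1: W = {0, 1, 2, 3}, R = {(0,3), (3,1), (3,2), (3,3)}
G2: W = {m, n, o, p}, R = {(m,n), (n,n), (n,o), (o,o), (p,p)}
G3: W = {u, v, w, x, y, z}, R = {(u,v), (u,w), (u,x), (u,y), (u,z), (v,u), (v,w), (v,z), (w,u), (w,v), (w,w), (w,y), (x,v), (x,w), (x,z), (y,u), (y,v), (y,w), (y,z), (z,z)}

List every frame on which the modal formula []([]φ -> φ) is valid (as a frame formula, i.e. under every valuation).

The schema corresponds to shift-reflexivity: forall x forall y (Rxy -> Ryy).
G1: fails — R32 but not R22.
G2: satisfies the condition.
G3: fails — Ruv but not Rvv.

G2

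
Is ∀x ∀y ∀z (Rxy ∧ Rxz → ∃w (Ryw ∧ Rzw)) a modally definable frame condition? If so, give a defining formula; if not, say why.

The condition is convergence. A defining modal formula is ◇□r → □◇r.
Suppose ◇□r→□◇r is valid. Take Rxy, Rxz and set V(r)={w : Ryw}. Then □r at y so ◇□r at x, so □◇r at x, so ◇r at z, giving w with Rzw and Ryw.

Yes, by ◇□r → □◇r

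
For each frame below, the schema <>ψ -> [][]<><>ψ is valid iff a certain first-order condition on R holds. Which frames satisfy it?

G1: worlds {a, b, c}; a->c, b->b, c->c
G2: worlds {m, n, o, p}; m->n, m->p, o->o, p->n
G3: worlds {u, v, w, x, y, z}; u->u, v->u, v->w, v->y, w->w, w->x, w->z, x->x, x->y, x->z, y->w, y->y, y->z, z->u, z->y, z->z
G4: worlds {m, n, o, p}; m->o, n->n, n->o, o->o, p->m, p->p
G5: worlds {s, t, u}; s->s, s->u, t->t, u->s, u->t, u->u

Frame correspondent (Sahlqvist): forall x forall y forall z ((xRy & x R^2 z) -> exists w (y = w & z R^2 w)) — i.e. a generalized confluence (Geach) condition.
G1: condition met.
G2: fails — mRn, mR²n but no w with n=w and nR²w.
G3: fails — vRw, vR²u but no t with w=t and uR²t.
G4: fails — nRn, nR²o but no w with n=w and oR²w.
G5: fails — sRs, sR²t but no w with s=w and tR²w.

G1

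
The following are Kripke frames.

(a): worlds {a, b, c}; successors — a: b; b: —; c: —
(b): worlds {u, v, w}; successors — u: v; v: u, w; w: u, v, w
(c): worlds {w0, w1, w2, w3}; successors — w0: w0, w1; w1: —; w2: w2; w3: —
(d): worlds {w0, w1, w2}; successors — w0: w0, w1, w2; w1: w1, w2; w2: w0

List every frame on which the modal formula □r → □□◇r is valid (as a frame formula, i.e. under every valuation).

The schema corresponds to a generalized confluence (Geach) condition: ∀x ∀z (xR²z → ∃w (xRw ∧ zRw)).
(a): condition met.
(b): fails — vR²u but no t with vRt and uRt.
(c): fails — w0R²w1 but no w with w0Rw and w1Rw.
(d): fails — w1R²w2 but no w with w1Rw and w2Rw.

(a)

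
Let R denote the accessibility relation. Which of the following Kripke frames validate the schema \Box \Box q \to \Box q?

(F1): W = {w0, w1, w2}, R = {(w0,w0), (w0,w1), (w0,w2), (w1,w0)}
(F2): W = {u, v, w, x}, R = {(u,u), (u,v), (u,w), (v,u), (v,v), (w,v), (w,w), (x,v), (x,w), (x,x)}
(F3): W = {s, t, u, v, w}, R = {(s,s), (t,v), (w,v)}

Frame correspondent (Sahlqvist): \forall x \forall y (Rxy \to \exists z (Rxz \wedge Rzy)) — i.e. density.
(F1): condition met.
(F2): condition met.
(F3): fails — Rtv but no z with Rtz and Rzv.
Valid on: (F1), (F2).

(F1), (F2)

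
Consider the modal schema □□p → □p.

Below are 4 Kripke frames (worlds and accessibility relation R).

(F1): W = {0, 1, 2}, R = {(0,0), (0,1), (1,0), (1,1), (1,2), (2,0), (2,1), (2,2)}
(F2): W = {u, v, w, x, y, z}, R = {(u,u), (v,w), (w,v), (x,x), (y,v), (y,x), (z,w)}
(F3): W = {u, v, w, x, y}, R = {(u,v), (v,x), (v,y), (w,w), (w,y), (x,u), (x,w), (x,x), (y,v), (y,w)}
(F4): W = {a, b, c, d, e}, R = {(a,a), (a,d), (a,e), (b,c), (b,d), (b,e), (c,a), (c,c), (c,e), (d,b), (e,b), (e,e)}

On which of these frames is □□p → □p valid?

This is the axiom for density; its first-order frame correspondent is ∀x ∀y (Rxy → ∃z (Rxz ∧ Rzy)).
(F1): holds.
(F2): fails — Rvw but no t with Rvt and Rtw.
(F3): fails — Ruv but no z with Ruz and Rzv.
(F4): fails — Rdb but no z with Rdz and Rzb.
Valid on: (F1).

(F1)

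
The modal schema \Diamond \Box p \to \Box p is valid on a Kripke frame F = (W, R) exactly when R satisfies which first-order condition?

the Euclidean property: \forall x \forall y \forall z (Rxy \wedge Rxz \to Ryz)

This is a form of the 5 axiom.
Its frame correspondent is the Euclidean property — \forall x \forall y \forall z (Rxy \wedge Rxz \to Ryz).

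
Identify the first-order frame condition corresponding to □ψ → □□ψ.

Transitivity

Suppose □ψ→□□ψ is valid. Take Rxy, Ryz and set V(ψ)={w : Rxw}. Then □ψ at x, so □□ψ at x, so □ψ at y, so ψ at z, i.e. Rxz.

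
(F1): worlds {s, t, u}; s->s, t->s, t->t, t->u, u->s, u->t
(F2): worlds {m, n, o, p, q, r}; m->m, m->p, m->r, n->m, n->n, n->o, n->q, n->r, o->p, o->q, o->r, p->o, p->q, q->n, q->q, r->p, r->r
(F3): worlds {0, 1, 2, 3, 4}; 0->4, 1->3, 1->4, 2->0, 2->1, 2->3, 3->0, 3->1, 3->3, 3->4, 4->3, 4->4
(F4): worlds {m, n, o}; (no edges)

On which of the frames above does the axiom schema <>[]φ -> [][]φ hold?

(F4)

This is the axiom for a generalized confluence (Geach) condition; its first-order frame correspondent is forall x forall y forall z ((xRy & x R^2 z) -> exists w (yRw & z = w)).
(F1): fails — tRs, tR²t but no w with sRw and t=w.
(F2): fails — mRm, mR²o but no w with mRw and o=w.
(F3): fails — 1R4, 1R²0 but no w with 4Rw and 0=w.
(F4): ✓.
Valid on: (F4).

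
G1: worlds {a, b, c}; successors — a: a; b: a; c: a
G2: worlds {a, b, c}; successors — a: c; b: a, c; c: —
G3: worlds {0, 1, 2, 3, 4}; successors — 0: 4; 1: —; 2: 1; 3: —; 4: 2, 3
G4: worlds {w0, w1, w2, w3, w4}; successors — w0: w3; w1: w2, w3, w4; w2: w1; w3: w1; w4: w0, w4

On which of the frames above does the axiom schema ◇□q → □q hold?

G1

Frame correspondent (Sahlqvist): ∀x ∀y ∀z (Rxy ∧ Rxz → Ryz) — i.e. the Euclidean property.
G1: condition met.
G2: fails — Rac and Rac but not Rcc.
G3: fails — R04 and R04 but not R44.
G4: fails — Rw0w3 and Rw0w3 but not Rw3w3.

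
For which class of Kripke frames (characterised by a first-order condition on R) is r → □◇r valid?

Symmetry

Suppose r→□◇r is valid. Take Rxy and set V(r)={x}. Then r at x, so □◇r at x, so ◇r at y, so some z with Ryz has r; z=x, i.e. Ryx.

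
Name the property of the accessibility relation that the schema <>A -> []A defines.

partial functionality

Suppose ◇A→□A is valid. Take Rxy, Rxz and set V(A)={y}. Then ◇A at x, so □A at x, so A at z, i.e. z=y.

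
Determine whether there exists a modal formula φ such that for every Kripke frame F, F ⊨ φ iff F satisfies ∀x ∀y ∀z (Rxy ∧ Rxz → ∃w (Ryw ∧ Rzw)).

Yes, by ◇□r → □◇r

The condition is convergence. A defining modal formula is ◇□r → □◇r.
Suppose ◇□r→□◇r is valid. Take Rxy, Rxz and set V(r)={w : Ryw}. Then □r at y so ◇□r at x, so □◇r at x, so ◇r at z, giving w with Rzw and Ryw.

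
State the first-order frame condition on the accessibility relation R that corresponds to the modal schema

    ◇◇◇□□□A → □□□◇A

∀x ∀y ∀z ((xR³y ∧ xR³z) → ∃w (yR³w ∧ zRw))

This is a Sahlqvist (Geach-type) schema ◇^3□^3A → □^3◇^1A.
Minimal-valuation argument: fix x; take any y with xR^3y and any z with xR^3z. Set V(A) to the set of worlds R-reachable from y in exactly 3 steps. Then □^3A holds at y, so the antecedent holds at x; validity forces ◇^1A at z, giving a w with zR^1w and yR^3w.
First-order correspondent: ∀x ∀y ∀z ((xR³y ∧ xR³z) → ∃w (yR³w ∧ zRw)).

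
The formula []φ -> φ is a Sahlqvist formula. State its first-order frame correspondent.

Suppose □φ→φ is valid. At any x set V(φ)={w : Rxw}. Then □φ holds at x, so φ holds at x, i.e. Rxx.
Conversely, on a frame with reflexivity the schema holds at every world under every valuation.
So the correspondent is reflexivity.

reflexivity: forall x Rxx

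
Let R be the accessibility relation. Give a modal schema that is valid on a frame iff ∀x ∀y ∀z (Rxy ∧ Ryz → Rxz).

The condition is transitivity. The 4 schema □p → □□p defines it.

□p → □□p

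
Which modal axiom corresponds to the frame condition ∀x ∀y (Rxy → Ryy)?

□(□s → s)

A defining formula is □(□s → s) (the T□ axiom).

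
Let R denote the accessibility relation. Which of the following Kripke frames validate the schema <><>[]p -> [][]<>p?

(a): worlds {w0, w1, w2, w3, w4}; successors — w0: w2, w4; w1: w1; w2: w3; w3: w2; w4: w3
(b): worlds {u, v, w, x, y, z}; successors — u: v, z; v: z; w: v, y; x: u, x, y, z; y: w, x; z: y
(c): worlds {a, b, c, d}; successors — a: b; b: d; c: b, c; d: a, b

This is the axiom for a generalized confluence (Geach) condition; its first-order frame correspondent is forall x forall y forall z ((x R^2 y & x R^2 z) -> exists w (yRw & zRw)).
(a): condition met.
(b): fails — uR²y, uR²z but no t with yRt and zRt.
(c): fails — bR²a, bR²b but no w with aRw and bRw.

(a)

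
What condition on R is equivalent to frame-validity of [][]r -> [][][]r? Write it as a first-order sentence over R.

forall x forall z (x R^3 z -> exists w (x R^2 w & z = w))

This is a Sahlqvist (Geach-type) schema ◇^0□^2r → □^3◇^0r.
First-order correspondent: forall x forall z (x R^3 z -> exists w (x R^2 w & z = w)).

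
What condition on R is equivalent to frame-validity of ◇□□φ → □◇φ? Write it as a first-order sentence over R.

∀x ∀y ∀z ((xRy ∧ xRz) → ∃w (yR²w ∧ zRw))

This is a Sahlqvist (Geach-type) schema ◇^1□^2φ → □^1◇^1φ.
First-order correspondent: ∀x ∀y ∀z ((xRy ∧ xRz) → ∃w (yR²w ∧ zRw)).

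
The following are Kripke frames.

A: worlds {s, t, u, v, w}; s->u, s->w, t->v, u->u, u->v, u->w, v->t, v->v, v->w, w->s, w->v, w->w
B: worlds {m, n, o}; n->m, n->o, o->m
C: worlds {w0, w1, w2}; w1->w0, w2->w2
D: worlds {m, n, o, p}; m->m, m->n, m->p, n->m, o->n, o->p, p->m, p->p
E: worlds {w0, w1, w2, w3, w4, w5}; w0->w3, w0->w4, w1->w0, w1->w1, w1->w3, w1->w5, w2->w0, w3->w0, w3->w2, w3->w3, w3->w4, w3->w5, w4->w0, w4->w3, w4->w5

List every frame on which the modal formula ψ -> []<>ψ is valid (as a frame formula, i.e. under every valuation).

none

This is the axiom for symmetry; its first-order frame correspondent is forall x forall y (Rxy -> Ryx).
A: fails — Ruv but not Rvu.
B: fails — Rno but not Ron.
C: fails — Rw1w0 but not Rw0w1.
D: fails — Ron but not Rno.
E: fails — Rw1w5 but not Rw5w1.
Valid on no frame.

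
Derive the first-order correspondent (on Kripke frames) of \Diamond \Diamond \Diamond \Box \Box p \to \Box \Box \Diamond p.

This is a Sahlqvist (Geach-type) schema ◇^3□^2p → □^2◇^1p.
First-order correspondent: \forall x \forall y \forall z ((x R^3 y \wedge x R^2 z) \to \exists w (y R^2 w \wedge zRw)).

\forall x \forall y \forall z ((x R^3 y \wedge x R^2 z) \to \exists w (y R^2 w \wedge zRw))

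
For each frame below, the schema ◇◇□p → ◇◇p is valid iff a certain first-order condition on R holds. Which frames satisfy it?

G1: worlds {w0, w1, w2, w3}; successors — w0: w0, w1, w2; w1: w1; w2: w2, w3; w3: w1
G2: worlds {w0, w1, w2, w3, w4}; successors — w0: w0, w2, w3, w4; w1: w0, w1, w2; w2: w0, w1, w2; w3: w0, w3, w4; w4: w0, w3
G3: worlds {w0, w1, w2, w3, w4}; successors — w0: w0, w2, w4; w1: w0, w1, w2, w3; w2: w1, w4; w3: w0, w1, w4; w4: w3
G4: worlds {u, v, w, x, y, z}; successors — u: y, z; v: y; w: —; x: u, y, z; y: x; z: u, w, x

G1, G2

Frame correspondent (Sahlqvist): ∀x ∀y (xR²y → ∃w (yRw ∧ xR²w)) — i.e. a generalized confluence (Geach) condition.
G1: ✓.
G2: ✓.
G3: fails — w4R²w4 but no w with w4Rw and w4R²w.
G4: fails — uR²u but no t with uRt and uR²t.
Valid on: G1, G2.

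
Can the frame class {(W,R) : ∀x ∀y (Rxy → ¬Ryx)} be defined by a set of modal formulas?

Modal frame validity is preserved under surjective bounded morphisms.
The 4-cycle (worlds w0,w1,w2,w3 with w0→w1→w2→w3→w0) is asymmetric. Mapping every world to a single reflexive point • is a surjective bounded morphism, and the reflexive point is not asymmetric (R•• but asymmetry requires ¬R••).
So the class is not modally definable.

No — not modally definable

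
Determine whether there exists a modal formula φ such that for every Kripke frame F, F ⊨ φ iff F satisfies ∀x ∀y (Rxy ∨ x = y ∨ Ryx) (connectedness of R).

No — not modally definable

If a class were modally definable it would be closed under disjoint unions (Goldblatt–Thomason).
Take 4 disjoint single-world reflexive frames: each is trivially connected, but their disjoint union has 4 worlds with no edge between distinct components, so it is not connected.
So the class is not modally definable.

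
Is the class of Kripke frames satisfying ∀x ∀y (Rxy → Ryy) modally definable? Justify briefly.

Definable; □(□r → r) defines it

The condition is shift-reflexivity. A defining modal formula is □(□r → r).
Suppose □(□r→r) is valid. Take Rxy and set V(r)={w : Ryw}. Then at y, □r holds; since □(□r→r) at x, □r→r at y, so r at y, i.e. Ryy.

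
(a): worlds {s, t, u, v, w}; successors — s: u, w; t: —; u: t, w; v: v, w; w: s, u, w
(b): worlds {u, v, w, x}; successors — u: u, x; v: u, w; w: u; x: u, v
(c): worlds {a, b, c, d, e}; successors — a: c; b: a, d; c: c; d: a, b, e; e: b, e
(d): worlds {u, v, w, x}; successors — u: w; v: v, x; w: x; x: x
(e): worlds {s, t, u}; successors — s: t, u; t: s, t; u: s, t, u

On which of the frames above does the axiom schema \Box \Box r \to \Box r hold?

(e)

Frame correspondent (Sahlqvist): \forall x \forall y (Rxy \to \exists z (Rxz \wedge Rzy)) — i.e. density.
(a): fails — Rut but no z with Ruz and Rzt.
(b): fails — Rvw but no z with Rvz and Rzw.
(c): fails — Rbd but no z with Rbz and Rzd.
(d): fails — Ruw but no z with Ruz and Rzw.
(e): condition met.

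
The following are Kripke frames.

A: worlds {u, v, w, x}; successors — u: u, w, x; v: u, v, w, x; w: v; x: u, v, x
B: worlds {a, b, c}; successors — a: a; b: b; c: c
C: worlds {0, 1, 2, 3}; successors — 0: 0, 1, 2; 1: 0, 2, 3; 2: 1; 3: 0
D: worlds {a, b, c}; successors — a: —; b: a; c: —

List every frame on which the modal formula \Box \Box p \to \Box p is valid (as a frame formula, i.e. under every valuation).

A, B

Frame correspondent (Sahlqvist): \forall x \forall y (Rxy \to \exists z (Rxz \wedge Rzy)) — i.e. density.
A: condition met.
B: condition met.
C: fails — R21 but no z with R2z and Rz1.
D: fails — Rba but no z with Rbz and Rza.
Valid on: A, B.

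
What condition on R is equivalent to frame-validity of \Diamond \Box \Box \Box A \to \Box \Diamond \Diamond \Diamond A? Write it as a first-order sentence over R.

This is a Sahlqvist (Geach-type) schema ◇^1□^3A → □^1◇^3A.
First-order correspondent: \forall x \forall y \forall z ((xRy \wedge xRz) \to \exists w (y R^3 w \wedge z R^3 w)).

\forall x \forall y \forall z ((xRy \wedge xRz) \to \exists w (y R^3 w \wedge z R^3 w))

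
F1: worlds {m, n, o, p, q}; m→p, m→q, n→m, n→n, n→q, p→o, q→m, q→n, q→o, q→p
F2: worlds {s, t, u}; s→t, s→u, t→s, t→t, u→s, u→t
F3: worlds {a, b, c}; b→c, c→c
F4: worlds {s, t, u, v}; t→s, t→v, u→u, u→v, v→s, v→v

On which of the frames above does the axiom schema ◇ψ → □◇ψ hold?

F3

This is the axiom for the Euclidean property; its first-order frame correspondent is ∀x ∀y ∀z (Rxy ∧ Rxz → Ryz).
F1: fails — Rmq and Rmq but not Rqq.
F2: fails — Rsu and Rsu but not Ruu.
F3: condition met.
F4: fails — Rts and Rtv but not Rsv.
Valid on: F3.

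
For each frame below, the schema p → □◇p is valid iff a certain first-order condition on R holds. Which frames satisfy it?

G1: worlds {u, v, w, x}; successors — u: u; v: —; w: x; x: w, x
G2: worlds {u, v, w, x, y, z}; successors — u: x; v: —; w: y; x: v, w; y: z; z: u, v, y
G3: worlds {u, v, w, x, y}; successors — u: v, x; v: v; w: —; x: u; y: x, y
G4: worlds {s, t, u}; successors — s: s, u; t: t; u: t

This is the axiom for symmetry; its first-order frame correspondent is ∀x ∀y (Rxy → Ryx).
G1: holds.
G2: fails — Rxw but not Rwx.
G3: fails — Ruv but not Rvu.
G4: fails — Rsu but not Rus.
Valid on: G1.

G1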